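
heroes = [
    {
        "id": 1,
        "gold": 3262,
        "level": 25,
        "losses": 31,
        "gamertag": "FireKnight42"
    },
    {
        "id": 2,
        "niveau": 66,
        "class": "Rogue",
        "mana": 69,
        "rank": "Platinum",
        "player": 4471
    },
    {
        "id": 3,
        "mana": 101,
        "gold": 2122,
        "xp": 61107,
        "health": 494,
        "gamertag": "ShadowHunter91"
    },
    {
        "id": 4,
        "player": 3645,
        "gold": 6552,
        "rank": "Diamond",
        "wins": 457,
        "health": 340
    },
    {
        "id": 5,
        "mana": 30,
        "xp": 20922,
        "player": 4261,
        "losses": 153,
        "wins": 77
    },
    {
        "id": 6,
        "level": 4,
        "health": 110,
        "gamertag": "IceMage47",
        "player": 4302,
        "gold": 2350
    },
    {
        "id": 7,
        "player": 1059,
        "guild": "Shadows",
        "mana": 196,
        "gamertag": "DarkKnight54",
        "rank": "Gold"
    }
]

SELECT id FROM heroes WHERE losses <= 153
[1, 5]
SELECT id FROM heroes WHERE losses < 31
[]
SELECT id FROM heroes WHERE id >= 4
[4, 5, 6, 7]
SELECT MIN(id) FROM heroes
1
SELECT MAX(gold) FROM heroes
6552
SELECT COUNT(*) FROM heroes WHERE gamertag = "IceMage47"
1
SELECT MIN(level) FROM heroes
4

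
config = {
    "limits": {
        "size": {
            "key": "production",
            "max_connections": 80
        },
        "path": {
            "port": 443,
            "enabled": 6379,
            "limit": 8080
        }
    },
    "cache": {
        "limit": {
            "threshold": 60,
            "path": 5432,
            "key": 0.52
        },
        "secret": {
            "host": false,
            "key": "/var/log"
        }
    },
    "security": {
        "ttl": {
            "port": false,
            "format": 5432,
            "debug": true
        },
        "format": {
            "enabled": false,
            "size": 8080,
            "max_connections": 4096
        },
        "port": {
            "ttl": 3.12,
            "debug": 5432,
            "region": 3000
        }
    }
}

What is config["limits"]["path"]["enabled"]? 6379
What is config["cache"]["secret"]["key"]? "/var/log"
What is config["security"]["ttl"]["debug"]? True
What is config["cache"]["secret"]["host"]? False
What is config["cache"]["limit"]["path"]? 5432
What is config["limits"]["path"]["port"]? 443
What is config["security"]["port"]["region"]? 3000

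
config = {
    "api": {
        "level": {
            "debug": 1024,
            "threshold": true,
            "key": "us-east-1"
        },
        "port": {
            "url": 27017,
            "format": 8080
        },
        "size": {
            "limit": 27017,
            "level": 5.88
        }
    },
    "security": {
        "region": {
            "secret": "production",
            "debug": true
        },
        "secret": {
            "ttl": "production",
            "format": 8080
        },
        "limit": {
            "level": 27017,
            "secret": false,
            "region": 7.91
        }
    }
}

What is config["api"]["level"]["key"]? "us-east-1"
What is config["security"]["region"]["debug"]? True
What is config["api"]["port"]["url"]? 27017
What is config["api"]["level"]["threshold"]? True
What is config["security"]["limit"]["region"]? 7.91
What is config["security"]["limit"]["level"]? 27017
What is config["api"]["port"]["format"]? 8080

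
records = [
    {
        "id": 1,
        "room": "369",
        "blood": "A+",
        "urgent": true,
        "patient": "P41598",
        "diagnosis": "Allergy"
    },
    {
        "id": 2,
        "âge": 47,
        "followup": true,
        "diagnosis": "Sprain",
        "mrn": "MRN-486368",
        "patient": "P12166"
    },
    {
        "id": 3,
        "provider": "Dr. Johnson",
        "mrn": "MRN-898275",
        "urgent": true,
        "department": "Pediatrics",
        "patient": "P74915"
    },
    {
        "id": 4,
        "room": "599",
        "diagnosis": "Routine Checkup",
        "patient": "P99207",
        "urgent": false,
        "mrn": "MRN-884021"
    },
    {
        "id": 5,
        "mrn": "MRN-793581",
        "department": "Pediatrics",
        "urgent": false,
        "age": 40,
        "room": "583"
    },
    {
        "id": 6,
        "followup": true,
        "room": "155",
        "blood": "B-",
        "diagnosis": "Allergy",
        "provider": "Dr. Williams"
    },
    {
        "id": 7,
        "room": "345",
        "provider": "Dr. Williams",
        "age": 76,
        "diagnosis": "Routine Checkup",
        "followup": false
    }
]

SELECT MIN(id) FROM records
1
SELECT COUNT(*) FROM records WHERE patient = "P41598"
1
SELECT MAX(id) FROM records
7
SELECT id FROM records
[1, 2, 3, 4, 5, 6, 7]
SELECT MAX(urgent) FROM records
True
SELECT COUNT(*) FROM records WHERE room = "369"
1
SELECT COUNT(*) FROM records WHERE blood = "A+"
1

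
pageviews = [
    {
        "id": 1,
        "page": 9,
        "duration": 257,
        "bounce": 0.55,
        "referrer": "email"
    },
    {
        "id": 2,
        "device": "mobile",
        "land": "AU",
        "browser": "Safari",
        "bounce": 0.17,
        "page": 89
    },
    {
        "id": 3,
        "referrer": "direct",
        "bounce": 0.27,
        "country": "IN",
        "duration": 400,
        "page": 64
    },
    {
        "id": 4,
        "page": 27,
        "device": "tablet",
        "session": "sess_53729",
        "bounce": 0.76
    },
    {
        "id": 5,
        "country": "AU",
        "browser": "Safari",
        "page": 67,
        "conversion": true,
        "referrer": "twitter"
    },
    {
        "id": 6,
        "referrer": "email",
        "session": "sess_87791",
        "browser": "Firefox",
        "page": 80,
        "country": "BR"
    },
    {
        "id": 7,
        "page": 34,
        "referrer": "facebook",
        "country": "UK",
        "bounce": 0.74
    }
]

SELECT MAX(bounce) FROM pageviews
0.76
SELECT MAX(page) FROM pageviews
89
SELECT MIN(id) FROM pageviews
1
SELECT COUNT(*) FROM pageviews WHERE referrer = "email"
2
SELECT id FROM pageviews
[1, 2, 3, 4, 5, 6, 7]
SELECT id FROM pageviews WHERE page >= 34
[2, 3, 5, 6, 7]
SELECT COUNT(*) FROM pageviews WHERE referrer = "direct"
1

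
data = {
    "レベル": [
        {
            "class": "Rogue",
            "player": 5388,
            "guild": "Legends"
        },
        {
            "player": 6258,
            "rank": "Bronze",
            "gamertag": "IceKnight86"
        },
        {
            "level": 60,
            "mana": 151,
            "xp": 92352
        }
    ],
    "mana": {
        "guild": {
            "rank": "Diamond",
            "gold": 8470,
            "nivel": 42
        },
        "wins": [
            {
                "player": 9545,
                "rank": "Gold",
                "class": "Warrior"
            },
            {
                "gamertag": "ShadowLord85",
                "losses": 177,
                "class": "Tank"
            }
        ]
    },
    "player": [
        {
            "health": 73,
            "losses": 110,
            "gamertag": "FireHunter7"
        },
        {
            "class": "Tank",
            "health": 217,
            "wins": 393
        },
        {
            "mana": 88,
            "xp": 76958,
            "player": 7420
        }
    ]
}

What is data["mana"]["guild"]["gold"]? 8470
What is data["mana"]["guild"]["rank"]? "Diamond"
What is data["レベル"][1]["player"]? 6258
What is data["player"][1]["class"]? "Tank"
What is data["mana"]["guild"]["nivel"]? 42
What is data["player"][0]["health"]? 73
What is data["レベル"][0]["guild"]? "Legends"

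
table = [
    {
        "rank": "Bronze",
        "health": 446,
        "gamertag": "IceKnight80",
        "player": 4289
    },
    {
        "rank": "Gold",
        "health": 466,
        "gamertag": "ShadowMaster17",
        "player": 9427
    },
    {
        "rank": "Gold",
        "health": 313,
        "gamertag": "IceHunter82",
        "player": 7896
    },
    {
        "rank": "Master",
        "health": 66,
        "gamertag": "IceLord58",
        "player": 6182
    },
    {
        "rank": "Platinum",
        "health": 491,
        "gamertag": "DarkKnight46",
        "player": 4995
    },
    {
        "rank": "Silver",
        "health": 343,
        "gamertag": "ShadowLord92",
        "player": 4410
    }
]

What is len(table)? 6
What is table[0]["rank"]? "Bronze"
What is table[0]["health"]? 446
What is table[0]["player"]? 4289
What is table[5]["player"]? 4410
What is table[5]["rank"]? "Silver"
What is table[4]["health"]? 491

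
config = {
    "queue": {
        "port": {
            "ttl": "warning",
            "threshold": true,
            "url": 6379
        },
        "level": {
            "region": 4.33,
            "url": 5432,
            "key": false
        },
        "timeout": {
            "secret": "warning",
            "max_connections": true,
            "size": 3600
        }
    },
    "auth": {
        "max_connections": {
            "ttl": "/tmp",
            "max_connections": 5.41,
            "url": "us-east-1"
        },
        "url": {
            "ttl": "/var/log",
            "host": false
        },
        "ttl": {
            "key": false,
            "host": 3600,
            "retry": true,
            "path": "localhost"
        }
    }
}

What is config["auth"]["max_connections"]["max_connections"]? 5.41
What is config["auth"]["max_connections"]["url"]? "us-east-1"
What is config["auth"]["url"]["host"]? False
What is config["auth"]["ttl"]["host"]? 3600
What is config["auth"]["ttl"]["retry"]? True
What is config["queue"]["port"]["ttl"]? "warning"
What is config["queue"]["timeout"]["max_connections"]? True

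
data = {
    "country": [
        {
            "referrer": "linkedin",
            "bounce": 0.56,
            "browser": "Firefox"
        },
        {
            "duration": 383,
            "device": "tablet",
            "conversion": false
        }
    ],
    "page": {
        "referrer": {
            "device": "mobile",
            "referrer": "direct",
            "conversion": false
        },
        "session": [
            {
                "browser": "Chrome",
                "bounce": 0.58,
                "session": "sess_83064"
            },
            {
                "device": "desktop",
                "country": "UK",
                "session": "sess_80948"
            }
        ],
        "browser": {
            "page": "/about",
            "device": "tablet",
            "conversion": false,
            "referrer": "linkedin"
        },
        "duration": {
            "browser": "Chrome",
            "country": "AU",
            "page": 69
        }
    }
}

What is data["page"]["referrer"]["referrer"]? "direct"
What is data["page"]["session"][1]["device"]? "desktop"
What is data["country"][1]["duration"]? 383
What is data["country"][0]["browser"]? "Firefox"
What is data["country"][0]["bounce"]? 0.56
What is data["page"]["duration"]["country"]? "AU"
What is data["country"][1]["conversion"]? False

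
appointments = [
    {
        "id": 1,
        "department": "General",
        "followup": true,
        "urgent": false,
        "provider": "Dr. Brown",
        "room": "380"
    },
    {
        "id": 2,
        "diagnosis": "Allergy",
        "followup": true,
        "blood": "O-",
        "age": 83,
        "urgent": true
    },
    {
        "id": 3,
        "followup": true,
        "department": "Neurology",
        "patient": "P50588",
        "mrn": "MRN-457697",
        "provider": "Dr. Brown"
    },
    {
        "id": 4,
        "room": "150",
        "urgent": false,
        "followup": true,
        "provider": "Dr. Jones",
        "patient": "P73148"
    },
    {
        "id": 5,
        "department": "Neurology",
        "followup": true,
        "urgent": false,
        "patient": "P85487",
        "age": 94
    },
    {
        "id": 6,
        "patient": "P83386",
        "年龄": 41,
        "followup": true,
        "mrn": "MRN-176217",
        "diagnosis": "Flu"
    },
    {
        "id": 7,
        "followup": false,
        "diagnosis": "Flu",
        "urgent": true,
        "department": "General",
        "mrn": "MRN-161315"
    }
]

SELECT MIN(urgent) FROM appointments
False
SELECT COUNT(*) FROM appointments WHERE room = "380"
1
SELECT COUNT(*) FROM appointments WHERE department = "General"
2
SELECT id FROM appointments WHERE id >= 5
[5, 6, 7]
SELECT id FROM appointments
[1, 2, 3, 4, 5, 6, 7]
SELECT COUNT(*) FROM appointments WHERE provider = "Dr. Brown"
2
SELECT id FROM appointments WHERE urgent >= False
[1, 2, 4, 5, 7]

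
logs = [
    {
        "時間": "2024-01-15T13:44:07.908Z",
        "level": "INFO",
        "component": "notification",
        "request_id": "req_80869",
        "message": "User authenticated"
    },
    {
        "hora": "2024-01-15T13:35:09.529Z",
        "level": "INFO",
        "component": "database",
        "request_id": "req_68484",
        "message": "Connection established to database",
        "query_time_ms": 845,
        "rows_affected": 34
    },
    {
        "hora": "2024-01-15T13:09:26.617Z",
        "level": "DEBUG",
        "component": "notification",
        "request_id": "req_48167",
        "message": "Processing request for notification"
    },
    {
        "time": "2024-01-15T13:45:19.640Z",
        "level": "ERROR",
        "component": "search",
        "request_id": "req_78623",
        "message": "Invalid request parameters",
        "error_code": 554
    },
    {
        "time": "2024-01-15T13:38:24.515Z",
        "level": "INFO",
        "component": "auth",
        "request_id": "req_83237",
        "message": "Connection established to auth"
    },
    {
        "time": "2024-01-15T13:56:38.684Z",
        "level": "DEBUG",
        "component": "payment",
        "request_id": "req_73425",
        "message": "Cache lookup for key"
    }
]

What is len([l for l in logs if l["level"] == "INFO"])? 3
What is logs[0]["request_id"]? "req_80869"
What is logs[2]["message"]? "Processing request for notification"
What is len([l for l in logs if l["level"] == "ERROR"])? 1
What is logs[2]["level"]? "DEBUG"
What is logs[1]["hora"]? "2024-01-15T13:35:09.529Z"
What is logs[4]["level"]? "INFO"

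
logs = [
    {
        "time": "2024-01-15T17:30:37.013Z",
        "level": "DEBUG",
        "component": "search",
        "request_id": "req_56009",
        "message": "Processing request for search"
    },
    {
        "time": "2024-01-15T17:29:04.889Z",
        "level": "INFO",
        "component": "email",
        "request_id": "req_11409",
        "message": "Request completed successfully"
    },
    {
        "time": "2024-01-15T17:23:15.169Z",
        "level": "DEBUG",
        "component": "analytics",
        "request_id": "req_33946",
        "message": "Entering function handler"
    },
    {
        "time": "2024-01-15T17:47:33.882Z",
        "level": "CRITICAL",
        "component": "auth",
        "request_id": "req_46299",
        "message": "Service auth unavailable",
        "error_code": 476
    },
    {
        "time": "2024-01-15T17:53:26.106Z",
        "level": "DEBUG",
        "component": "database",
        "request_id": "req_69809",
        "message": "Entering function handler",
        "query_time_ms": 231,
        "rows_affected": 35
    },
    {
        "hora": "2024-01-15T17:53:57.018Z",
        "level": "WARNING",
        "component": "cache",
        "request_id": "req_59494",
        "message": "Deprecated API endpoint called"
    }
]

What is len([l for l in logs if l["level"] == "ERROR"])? 0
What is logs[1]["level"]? "INFO"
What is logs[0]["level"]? "DEBUG"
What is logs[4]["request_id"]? "req_69809"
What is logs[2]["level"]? "DEBUG"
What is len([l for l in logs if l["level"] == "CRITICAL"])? 1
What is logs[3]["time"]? "2024-01-15T17:47:33.882Z"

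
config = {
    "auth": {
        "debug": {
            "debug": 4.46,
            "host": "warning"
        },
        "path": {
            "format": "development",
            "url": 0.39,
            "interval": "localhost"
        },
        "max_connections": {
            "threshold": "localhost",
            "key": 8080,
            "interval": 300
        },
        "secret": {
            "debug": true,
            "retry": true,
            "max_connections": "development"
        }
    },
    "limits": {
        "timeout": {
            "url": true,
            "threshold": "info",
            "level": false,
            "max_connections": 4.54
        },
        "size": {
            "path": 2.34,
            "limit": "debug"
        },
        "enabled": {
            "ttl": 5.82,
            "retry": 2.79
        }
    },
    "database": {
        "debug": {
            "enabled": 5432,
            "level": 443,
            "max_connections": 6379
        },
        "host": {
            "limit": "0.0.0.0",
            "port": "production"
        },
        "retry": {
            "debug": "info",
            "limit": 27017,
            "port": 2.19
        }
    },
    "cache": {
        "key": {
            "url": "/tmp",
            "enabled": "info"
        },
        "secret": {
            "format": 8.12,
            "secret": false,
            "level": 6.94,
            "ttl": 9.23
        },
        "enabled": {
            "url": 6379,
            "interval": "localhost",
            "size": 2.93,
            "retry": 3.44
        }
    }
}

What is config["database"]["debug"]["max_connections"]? 6379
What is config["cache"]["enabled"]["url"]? 6379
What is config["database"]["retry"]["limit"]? 27017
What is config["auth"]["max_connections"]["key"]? 8080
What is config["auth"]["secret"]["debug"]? True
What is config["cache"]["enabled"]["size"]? 2.93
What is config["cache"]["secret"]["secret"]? False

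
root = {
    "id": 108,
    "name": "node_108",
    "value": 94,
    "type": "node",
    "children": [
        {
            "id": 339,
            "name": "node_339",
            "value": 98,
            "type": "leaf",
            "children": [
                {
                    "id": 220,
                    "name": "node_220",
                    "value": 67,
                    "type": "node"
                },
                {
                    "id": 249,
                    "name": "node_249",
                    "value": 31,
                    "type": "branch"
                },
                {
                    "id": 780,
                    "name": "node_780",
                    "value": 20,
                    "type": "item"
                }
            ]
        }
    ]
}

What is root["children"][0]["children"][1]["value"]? 31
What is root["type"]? "node"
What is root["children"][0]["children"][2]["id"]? 780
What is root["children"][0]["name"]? "node_339"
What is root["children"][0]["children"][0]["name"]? "node_220"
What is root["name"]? "node_108"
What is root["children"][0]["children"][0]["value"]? 67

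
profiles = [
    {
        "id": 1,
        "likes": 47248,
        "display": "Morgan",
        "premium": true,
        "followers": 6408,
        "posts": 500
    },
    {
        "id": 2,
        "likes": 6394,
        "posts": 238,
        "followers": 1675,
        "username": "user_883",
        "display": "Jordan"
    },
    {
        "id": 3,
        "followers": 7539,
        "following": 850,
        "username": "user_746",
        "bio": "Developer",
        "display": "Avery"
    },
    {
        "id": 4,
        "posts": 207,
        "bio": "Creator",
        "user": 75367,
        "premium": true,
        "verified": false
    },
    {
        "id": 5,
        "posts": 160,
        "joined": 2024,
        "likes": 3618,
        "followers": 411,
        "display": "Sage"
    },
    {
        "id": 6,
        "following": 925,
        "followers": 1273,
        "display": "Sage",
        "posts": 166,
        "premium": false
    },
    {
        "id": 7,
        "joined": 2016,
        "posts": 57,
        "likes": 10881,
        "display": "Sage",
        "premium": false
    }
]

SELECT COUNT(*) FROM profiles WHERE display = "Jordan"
1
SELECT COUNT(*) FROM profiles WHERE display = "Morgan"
1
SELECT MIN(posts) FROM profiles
57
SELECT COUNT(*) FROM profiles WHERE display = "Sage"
3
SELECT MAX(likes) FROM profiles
47248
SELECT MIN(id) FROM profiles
1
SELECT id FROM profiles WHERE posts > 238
[1]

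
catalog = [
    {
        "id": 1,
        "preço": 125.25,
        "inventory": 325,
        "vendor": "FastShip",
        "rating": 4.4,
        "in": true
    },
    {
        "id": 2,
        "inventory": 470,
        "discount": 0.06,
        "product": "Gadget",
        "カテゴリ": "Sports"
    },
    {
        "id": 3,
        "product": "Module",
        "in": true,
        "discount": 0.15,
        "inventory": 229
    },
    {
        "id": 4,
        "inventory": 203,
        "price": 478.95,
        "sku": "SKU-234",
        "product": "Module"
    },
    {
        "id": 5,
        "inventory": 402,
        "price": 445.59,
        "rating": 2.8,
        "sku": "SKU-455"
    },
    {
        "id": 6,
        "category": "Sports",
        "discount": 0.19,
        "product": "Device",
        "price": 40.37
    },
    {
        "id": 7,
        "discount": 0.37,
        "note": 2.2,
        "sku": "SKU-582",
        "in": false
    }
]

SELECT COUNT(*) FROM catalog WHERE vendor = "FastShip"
1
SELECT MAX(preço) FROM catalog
125.25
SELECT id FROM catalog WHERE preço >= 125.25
[1]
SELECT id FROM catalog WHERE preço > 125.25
[]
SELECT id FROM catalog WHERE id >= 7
[7]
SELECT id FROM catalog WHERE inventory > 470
[]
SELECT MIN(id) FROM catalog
1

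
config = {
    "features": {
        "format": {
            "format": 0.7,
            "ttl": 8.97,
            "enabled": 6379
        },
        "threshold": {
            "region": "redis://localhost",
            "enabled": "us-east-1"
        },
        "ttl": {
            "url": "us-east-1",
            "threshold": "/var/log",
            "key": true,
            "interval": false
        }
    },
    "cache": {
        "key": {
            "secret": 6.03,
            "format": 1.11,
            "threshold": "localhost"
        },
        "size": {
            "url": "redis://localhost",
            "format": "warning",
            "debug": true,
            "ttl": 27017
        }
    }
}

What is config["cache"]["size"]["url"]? "redis://localhost"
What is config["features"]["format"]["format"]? 0.7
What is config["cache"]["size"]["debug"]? True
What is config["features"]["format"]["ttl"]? 8.97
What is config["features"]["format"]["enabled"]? 6379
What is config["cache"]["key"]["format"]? 1.11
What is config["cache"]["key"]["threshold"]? "localhost"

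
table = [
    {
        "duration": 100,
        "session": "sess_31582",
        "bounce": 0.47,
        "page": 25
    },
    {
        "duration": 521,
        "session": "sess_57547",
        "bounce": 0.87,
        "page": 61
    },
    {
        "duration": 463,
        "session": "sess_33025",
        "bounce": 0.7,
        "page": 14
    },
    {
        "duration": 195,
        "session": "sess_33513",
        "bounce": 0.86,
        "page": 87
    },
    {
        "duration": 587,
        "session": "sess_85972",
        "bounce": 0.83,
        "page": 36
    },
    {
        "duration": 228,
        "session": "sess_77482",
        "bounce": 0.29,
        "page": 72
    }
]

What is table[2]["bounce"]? 0.7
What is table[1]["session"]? "sess_57547"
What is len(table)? 6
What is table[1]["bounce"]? 0.87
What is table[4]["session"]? "sess_85972"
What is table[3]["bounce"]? 0.86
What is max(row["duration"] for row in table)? 587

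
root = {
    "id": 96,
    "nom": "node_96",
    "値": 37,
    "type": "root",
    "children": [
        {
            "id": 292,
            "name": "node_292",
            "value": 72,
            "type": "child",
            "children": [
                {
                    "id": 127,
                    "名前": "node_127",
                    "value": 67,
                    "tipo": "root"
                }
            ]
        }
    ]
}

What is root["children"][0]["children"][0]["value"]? 67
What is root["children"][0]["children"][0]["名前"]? "node_127"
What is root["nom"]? "node_96"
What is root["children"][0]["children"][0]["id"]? 127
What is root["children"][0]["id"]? 292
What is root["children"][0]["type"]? "child"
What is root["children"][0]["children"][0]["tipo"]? "root"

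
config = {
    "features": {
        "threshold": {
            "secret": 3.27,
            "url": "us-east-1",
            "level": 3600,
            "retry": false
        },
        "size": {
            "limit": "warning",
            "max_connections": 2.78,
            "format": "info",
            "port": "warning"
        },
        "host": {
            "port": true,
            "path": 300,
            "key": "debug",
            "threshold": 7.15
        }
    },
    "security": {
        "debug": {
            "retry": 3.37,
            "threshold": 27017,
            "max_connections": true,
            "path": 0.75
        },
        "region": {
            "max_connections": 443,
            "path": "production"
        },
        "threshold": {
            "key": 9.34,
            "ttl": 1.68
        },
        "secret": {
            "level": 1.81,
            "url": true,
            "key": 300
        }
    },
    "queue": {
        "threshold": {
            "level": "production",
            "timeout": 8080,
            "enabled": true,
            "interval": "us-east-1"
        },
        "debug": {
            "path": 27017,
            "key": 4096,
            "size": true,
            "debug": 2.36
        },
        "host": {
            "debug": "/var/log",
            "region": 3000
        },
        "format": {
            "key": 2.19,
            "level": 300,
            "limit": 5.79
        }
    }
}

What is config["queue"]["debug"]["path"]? 27017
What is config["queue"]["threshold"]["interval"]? "us-east-1"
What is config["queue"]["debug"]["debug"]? 2.36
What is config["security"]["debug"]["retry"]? 3.37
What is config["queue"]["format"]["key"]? 2.19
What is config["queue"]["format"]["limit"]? 5.79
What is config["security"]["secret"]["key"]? 300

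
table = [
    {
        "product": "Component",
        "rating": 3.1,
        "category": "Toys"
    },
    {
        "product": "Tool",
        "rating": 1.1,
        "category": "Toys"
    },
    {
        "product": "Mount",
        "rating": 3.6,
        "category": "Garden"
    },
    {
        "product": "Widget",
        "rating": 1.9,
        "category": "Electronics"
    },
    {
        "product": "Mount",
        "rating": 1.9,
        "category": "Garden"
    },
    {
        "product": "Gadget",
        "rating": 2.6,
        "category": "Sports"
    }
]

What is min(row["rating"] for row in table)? 1.1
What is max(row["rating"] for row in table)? 3.6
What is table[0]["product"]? "Component"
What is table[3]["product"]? "Widget"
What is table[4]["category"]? "Garden"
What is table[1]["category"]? "Toys"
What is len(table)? 6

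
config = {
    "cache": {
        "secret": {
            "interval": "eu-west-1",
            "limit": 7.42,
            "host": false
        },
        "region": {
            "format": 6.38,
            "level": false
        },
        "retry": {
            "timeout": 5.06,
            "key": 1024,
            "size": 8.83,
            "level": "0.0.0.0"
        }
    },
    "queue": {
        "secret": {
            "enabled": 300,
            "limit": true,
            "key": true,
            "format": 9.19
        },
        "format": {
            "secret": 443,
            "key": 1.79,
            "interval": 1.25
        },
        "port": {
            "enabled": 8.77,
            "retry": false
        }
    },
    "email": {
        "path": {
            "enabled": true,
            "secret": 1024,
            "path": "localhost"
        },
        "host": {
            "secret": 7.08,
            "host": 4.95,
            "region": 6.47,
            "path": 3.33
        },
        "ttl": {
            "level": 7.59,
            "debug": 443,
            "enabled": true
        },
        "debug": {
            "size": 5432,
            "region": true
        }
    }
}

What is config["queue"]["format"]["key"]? 1.79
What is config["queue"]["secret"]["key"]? True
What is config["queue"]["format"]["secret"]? 443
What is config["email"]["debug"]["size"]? 5432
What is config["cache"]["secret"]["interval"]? "eu-west-1"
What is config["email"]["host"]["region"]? 6.47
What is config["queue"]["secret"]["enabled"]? 300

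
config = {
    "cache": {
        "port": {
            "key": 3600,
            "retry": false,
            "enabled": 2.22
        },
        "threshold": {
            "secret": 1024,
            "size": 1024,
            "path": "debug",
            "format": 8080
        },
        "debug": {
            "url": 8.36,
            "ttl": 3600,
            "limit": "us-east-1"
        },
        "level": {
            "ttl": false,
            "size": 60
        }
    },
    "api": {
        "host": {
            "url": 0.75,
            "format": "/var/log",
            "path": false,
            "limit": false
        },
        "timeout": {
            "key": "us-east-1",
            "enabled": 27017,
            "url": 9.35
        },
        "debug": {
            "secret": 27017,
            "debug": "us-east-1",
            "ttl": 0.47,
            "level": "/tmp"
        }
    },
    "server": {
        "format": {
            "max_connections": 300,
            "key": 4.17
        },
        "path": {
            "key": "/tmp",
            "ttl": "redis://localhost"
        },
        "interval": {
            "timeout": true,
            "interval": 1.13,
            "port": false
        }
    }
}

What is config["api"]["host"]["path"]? False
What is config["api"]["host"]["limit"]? False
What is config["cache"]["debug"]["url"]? 8.36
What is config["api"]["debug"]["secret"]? 27017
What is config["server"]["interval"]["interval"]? 1.13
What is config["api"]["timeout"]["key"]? "us-east-1"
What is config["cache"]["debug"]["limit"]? "us-east-1"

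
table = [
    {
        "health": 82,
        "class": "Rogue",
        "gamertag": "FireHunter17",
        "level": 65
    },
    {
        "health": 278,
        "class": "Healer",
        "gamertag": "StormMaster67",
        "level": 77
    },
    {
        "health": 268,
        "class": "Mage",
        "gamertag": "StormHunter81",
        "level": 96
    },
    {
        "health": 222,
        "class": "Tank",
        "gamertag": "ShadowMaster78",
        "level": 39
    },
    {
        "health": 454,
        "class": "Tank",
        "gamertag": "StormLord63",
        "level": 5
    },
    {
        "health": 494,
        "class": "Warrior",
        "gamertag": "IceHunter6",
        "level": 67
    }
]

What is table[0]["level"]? 65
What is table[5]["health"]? 494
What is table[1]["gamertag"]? "StormMaster67"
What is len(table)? 6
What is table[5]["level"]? 67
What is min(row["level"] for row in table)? 5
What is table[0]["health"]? 82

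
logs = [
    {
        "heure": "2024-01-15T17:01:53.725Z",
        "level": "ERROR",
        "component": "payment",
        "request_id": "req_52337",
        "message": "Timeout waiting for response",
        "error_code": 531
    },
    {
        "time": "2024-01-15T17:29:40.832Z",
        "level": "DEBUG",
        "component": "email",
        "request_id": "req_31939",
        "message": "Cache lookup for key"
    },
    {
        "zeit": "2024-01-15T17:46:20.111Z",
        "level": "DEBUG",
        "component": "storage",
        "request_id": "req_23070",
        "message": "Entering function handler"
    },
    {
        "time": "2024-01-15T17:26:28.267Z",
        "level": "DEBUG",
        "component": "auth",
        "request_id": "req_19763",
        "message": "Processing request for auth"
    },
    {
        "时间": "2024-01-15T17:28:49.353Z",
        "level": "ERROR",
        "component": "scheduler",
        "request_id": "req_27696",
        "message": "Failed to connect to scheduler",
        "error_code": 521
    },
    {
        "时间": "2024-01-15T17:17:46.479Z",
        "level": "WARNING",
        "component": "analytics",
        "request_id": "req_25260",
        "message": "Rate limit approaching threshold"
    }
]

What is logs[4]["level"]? "ERROR"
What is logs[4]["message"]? "Failed to connect to scheduler"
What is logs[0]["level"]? "ERROR"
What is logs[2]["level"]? "DEBUG"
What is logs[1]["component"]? "email"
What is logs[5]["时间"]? "2024-01-15T17:17:46.479Z"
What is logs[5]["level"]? "WARNING"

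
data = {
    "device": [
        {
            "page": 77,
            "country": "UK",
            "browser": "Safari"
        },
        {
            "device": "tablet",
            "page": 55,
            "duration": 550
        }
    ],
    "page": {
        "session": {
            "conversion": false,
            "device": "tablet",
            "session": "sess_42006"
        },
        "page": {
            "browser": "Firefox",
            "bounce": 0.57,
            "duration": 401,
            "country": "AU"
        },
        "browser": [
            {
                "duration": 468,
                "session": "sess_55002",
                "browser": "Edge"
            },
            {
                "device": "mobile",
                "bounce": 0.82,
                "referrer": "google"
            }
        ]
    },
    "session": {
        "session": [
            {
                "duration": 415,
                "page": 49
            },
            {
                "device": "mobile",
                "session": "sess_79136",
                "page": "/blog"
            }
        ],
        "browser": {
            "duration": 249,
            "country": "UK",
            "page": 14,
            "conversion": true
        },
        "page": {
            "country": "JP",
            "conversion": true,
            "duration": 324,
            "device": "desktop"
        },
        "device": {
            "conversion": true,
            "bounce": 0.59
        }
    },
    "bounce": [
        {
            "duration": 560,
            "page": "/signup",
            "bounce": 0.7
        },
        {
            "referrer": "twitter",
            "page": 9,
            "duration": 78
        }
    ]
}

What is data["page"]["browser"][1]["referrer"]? "google"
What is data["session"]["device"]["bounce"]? 0.59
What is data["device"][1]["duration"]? 550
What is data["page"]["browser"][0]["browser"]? "Edge"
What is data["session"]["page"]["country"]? "JP"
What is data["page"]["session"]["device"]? "tablet"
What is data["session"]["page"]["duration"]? 324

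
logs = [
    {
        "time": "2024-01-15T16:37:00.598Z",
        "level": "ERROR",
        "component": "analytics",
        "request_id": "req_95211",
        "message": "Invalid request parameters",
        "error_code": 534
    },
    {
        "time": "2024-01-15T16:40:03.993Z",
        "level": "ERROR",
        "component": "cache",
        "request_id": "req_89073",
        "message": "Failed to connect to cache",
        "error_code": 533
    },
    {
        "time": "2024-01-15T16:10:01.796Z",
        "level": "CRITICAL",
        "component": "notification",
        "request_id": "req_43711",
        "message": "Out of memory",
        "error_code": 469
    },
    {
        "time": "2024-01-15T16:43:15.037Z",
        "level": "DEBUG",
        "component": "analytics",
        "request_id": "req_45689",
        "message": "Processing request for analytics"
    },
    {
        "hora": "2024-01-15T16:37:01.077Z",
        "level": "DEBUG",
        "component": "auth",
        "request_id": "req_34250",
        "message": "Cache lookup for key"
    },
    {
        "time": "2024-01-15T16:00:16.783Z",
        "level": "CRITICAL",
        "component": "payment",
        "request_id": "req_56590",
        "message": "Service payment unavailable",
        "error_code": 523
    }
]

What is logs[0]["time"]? "2024-01-15T16:37:00.598Z"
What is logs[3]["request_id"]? "req_45689"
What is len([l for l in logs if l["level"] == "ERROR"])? 2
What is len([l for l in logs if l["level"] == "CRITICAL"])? 2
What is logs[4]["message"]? "Cache lookup for key"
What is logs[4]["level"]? "DEBUG"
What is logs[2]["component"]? "notification"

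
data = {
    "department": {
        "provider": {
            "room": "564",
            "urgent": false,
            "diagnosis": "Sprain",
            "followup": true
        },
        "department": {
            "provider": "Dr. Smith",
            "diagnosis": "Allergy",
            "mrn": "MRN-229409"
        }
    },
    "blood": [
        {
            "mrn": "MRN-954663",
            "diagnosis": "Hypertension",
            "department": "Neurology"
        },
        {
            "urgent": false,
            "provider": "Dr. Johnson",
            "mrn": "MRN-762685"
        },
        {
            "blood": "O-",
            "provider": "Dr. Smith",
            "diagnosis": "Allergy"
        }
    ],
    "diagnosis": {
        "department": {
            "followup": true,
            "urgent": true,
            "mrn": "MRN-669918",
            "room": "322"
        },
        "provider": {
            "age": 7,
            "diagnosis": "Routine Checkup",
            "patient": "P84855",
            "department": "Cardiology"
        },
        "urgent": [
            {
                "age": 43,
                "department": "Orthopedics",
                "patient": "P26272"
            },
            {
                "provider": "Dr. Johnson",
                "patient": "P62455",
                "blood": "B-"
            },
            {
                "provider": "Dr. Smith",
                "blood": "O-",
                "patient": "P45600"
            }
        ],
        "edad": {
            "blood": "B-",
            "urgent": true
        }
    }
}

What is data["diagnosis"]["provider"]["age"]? 7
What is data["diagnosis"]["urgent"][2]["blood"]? "O-"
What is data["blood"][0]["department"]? "Neurology"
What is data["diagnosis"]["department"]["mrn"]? "MRN-669918"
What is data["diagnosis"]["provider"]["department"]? "Cardiology"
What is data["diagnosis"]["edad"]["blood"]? "B-"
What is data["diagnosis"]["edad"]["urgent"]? True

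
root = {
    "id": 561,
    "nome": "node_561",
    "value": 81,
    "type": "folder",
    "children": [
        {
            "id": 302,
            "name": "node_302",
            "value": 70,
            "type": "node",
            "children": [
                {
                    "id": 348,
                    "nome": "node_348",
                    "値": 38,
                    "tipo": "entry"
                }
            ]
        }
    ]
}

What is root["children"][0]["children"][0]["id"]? 348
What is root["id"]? 561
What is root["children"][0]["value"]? 70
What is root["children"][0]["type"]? "node"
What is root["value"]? 81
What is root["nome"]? "node_561"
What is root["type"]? "folder"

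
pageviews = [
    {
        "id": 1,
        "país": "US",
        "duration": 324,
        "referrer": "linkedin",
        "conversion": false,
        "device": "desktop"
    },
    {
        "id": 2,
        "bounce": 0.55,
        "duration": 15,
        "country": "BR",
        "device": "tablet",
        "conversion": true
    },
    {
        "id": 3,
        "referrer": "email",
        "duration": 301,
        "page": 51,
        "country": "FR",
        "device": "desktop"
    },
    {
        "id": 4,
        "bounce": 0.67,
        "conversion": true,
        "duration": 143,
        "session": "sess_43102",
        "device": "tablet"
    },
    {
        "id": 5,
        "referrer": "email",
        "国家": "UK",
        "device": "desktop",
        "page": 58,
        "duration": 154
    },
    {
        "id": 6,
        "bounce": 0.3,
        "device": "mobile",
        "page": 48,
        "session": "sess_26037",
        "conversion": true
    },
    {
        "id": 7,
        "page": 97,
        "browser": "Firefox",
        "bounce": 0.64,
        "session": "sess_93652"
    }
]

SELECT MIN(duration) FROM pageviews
15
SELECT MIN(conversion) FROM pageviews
False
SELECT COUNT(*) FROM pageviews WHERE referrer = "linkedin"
1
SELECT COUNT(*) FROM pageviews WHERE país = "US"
1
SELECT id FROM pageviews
[1, 2, 3, 4, 5, 6, 7]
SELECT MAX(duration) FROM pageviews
324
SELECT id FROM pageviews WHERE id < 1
[]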